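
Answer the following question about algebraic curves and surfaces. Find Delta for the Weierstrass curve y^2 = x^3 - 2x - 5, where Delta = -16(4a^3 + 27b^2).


Compute each component:
4a^3 = 4*(-2)^3 = 4*(-8) = -32
27b^2 = 27*(-5)^2 = 27*25 = 675
4a^3 + 27b^2 = -32 + 675 = 643
Delta = -16*643 = -10288

-10288


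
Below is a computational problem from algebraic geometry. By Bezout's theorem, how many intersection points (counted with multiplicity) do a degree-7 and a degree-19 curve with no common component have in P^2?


Bezout's theorem states the intersection count equals the product of degrees.
Intersection count = 7 * 19 = 133

133


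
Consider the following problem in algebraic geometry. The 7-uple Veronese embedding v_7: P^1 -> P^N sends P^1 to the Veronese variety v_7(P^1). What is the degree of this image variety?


The Veronese variety v_7(P^1) has degree d^r.
d^r = 7^1 = 7

7


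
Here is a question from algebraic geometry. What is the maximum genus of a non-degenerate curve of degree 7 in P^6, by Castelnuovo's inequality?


Castelnuovo's bound: write d - 1 = m(r-1) + epsilon with 0 <= epsilon < r-1.
d - 1 = 7 - 1 = 6
r - 1 = 6 - 1 = 5
6 = 1*5 + 1, so m = 1, epsilon = 1
pi(d, r) = m(m-1)(r-1)/2 + m*epsilon
= 1*0*5/2 + 1*1
= 0/2 + 1
= 0 + 1 = 1

1


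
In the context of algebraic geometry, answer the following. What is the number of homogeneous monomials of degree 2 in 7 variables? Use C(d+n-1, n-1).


The number of degree-2 monomials in 7 variables is C(d+n-1, n-1).
= C(2+7-1, 7-1) = C(8, 6)
= 28

28


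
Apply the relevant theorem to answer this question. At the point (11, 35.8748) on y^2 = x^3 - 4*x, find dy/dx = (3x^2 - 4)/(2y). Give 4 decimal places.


Using implicit differentiation of y^2 = x^3 - 4*x:
2y * dy/dx = 3x^2 - 4
dy/dx = (3x^2 - 4)/(2y)
Numerator: 3*11^2 - 4 = 359
Denominator: 2*35.8748 = 71.7496
dy/dx = 359/71.7496 = 5.0035

5.0035


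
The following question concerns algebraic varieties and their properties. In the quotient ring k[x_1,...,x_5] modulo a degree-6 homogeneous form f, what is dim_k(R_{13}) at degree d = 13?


For R = k[x_1,...,x_n]/(f) with f homogeneous of degree e:
The Hilbert series is (1 - t^e)/(1 - t)^n.
So h(d) = C(d+n-1, n-1) - C(d-e+n-1, n-1) for d >= e.
With n=5, e=6, d=13:
C(13+5-1, 5-1) = C(17, 4) = 2380
C(13-6+5-1, 5-1) = C(11, 4) = 330
h(13) = 2380 - 330 = 2050

2050


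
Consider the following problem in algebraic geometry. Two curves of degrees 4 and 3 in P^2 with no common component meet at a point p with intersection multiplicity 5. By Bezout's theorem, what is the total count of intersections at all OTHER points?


By Bezout's theorem, the total intersection number is d1 * d2.
Total = 4 * 3 = 12
Intersection multiplicity at p = 5
Remaining intersections = 12 - 5 = 7

7


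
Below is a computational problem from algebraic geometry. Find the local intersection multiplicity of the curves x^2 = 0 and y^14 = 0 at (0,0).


The intersection multiplicity of V(x^a) and V(y^b) at the origin is:
I(O; V(x^2), V(y^14)) = dim_k(k[x,y]/(x^2, y^14))
A basis for k[x,y]/(x^2, y^14) is the set of monomials x^i * y^j
where 0 <= i < 2 and 0 <= j < 14.
The number of such monomials is 2 * 14 = 28

28


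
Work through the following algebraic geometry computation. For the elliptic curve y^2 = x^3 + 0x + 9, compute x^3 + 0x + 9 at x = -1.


Compute x^3 + 0x + 9 at x = -1:
x^3 = (-1)^3 = -1
0*x = 0*(-1) = 0
Sum: -1 + 0 + 9 = 8

8


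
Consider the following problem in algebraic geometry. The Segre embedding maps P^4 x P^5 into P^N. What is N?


The Segre embedding maps P^m x P^n into P^N via
all products of coordinates from each factor.
N = (m+1)(n+1) - 1
N = (4+1)(5+1) - 1
N = 5*6 - 1
N = 30 - 1 = 29

29


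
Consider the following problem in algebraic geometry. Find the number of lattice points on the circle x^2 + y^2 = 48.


Systematically check integer values of x where x^2 <= 48.
For each valid x, check if 48 - x^2 is a perfect square.
Total integer solutions found: 0

0


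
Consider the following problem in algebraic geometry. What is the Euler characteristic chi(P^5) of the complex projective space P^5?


The complex projective space P^5 has one cell in each even real dimension 0, 2, ..., 10.
The cohomology groups are H^{2k}(P^5) = Z for k = 0,...,5, and 0 otherwise.
Euler characteristic = sum of Betti numbers = 1 per even-dimensional cohomology group.
chi(P^5) = 5 + 1 = 6

6


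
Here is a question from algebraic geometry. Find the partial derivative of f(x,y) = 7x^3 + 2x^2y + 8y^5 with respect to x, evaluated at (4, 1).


df/dx = 3*7*x^2 + 2*2*x^1*y
At (4,1): 3*7*4^2 + 2*2*4^1*1
= 336 + 16
= 352

352


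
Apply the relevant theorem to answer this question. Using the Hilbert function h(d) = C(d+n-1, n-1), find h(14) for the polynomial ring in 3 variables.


The Hilbert function for the polynomial ring in 3 variables is:
h(d) = C(d+n-1, n-1)
h(14) = C(14+3-1, 3-1) = C(16, 2)
= 16! / (2! * 14!)
= 120

120


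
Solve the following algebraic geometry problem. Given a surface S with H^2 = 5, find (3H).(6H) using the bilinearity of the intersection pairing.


Using bilinearity of the intersection pairing on a surface S:
(aH).(bH) = ab * (H.H)
We have H^2 = 5.
D.E = (3H).(6H) = 3*6*5
= 18*5
= 90

90


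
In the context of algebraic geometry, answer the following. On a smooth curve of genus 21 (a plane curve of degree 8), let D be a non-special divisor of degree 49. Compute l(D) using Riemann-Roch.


First, compute the genus of a smooth plane curve of degree 8:
g = (d-1)(d-2)/2 = (8-1)(8-2)/2 = 21
For a non-special divisor D (i.e., h^1(D) = 0), Riemann-Roch gives:
l(D) = deg(D) - g + 1
Since deg(D) = 49 >= 2g - 1 = 41, D is non-special.
l(D) = 49 - 21 + 1 = 29

29


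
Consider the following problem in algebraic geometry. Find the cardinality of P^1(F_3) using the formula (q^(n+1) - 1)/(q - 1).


P^1(F_3) has (q^(n+1) - 1)/(q - 1) points.
= 3^1 + 3^0
= 3 + 1
= 4

4


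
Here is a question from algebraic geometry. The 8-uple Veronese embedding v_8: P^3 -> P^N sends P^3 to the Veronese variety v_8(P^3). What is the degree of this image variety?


The Veronese variety v_8(P^3) has degree d^r.
d^r = 8^3 = 512

512


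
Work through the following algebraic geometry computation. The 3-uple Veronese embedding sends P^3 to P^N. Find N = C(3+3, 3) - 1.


The Veronese embedding v_d: P^n -> P^N maps each point to all
degree-d monomials in n+1 homogeneous coordinates.
N = C(n+d, d) - 1
N = C(3+3, 3) - 1
N = C(6, 3) - 1
C(6, 3) = 20
N = 20 - 1 = 19

19


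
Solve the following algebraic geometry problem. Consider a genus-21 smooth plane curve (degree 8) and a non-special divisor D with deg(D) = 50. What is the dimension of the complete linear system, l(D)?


First, compute the genus of a smooth plane curve of degree 8:
g = (d-1)(d-2)/2 = (8-1)(8-2)/2 = 21
For a non-special divisor D (i.e., h^1(D) = 0), Riemann-Roch gives:
l(D) = deg(D) - g + 1
Since deg(D) = 50 >= 2g - 1 = 41, D is non-special.
l(D) = 50 - 21 + 1 = 30

30


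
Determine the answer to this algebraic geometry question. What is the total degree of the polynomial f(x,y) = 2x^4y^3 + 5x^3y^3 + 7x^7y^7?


Examine each term for its total degree (sum of exponents).
  Term '2x^4y^3' has total degree 4+3 = 7.
  Term '5x^3y^3' has total degree 3+3 = 6.
  Term '7x^7y^7' has total degree 7+7 = 14.
The maximum total degree among all terms is 14.

14


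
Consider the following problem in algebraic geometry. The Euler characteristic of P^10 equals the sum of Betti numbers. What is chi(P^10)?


The complex projective space P^10 has one cell in each even real dimension 0, 2, ..., 20.
The cohomology groups are H^{2k}(P^10) = Z for k = 0,...,10, and 0 otherwise.
Euler characteristic = sum of Betti numbers = 1 per even-dimensional cohomology group.
chi(P^10) = 10 + 1 = 11

11


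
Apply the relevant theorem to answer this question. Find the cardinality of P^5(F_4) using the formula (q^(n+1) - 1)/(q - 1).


P^5(F_4) has (q^(n+1) - 1)/(q - 1) points.
= 4^5 + 4^4 + 4^3 + 4^2 + 4^1 + 4^0
= 1024 + 256 + 64 + 16 + 4 + 1
= 1365

1365


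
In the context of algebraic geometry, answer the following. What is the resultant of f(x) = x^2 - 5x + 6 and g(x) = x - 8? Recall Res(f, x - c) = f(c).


For Res(f, x - c), we evaluate f at x = c.
f(8) = 8^2 - 5*8 + 6
= 64 - 40 + 6
= 24 + 6 = 30
Res(f, g) = 30

30


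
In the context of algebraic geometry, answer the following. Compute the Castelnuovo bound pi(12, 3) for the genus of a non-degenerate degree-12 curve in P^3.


Castelnuovo's bound: write d - 1 = m(r-1) + epsilon with 0 <= epsilon < r-1.
d - 1 = 12 - 1 = 11
r - 1 = 3 - 1 = 2
11 = 5*2 + 1, so m = 5, epsilon = 1
pi(d, r) = m(m-1)(r-1)/2 + m*epsilon
= 5*4*2/2 + 5*1
= 40/2 + 5
= 20 + 5 = 25

25


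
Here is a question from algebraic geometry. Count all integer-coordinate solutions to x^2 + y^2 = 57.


Systematically check integer values of x where x^2 <= 57.
For each valid x, check if 57 - x^2 is a perfect square.
Total integer solutions found: 0

0


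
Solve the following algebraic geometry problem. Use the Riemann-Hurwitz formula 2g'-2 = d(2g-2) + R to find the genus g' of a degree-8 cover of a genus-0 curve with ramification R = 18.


Riemann-Hurwitz formula: 2g' - 2 = d(2g - 2) + R
Given: d = 8, g = 0, R = 18
2g' - 2 = 8*(2*0 - 2) + 18
2g' - 2 = 8*(-2) + 18
2g' - 2 = -16 + 18 = 2
2g' = 4
g' = 2

2


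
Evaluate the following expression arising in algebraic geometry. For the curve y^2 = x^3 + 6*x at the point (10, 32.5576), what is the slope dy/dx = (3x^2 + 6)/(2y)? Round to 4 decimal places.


Using implicit differentiation of y^2 = x^3 + 6*x:
2y * dy/dx = 3x^2 + 6
dy/dx = (3x^2 + 6)/(2y)
Numerator: 3*10^2 + 6 = 306
Denominator: 2*32.5576 = 65.1152
dy/dx = 306/65.1152 = 4.6994

4.6994


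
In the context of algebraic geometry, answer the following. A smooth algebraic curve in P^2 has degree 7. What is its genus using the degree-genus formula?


Using the genus formula for smooth plane curves:
g = (d-1)(d-2)/2
g = (7-1)(7-2)/2
g = 6*5/2
g = 30/2 = 15

15


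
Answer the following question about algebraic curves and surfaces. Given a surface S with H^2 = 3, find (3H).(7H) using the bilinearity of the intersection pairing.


Using bilinearity of the intersection pairing on a surface S:
(aH).(bH) = ab * (H.H)
We have H^2 = 3.
D.E = (3H).(7H) = 3*7*3
= 21*3
= 63

63


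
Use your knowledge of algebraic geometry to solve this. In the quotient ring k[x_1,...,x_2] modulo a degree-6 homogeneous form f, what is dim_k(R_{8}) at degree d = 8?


For R = k[x_1,...,x_n]/(f) with f homogeneous of degree e:
The Hilbert series is (1 - t^e)/(1 - t)^n.
So h(d) = C(d+n-1, n-1) - C(d-e+n-1, n-1) for d >= e.
With n=2, e=6, d=8:
C(8+2-1, 2-1) = C(9, 1) = 9
C(8-6+2-1, 2-1) = C(3, 1) = 3
h(8) = 9 - 3 = 6

6


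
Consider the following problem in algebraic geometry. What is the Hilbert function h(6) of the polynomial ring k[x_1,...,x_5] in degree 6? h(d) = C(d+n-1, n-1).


The Hilbert function for the polynomial ring in 5 variables is:
h(d) = C(d+n-1, n-1)
h(6) = C(6+5-1, 5-1) = C(10, 4)
= 10! / (4! * 6!)
= 210

210


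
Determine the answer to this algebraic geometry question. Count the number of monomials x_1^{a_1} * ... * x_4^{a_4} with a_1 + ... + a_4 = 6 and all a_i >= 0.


The number of degree-6 monomials in 4 variables is C(d+n-1, n-1).
= C(6+4-1, 4-1) = C(9, 3)
= 84

84


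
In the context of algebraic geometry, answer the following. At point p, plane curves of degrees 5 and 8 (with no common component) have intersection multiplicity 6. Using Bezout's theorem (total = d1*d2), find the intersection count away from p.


By Bezout's theorem, the total intersection number is d1 * d2.
Total = 5 * 8 = 40
Intersection multiplicity at p = 6
Remaining intersections = 40 - 6 = 34

34


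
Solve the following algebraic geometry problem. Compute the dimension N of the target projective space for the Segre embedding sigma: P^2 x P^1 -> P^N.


The Segre embedding maps P^m x P^n into P^N via
all products of coordinates from each factor.
N = (m+1)(n+1) - 1
N = (2+1)(1+1) - 1
N = 3*2 - 1
N = 6 - 1 = 5

5


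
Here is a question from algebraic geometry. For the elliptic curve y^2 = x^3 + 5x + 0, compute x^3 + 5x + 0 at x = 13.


Compute x^3 + 5x + 0 at x = 13:
x^3 = 13^3 = 2197
5*x = 5*13 = 65
Sum: 2197 + 65 + 0 = 2262

2262


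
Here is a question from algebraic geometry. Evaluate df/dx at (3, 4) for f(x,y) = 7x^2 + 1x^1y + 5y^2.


df/dx = 2*7*x^1 + 1*1*x^0*y
At (3,4): 2*7*3^1 + 1*1*3^0*4
= 42 + 4
= 46

46


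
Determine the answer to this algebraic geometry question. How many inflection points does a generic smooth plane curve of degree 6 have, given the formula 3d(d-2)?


For a general smooth plane curve C of degree d, the inflection points are
the intersection of C with its Hessian curve, which has degree 3(d-2).
By Bezout, the total intersection number is d * 3(d-2) = 6 * 12 = 72.
For a general curve every flex is ordinary, so each contributes
multiplicity 1 to C·Hess(C), and the number of distinct inflection
points is 3d(d-2).
Inflection points = 3*6*(6-2) = 3*6*4 = 72

72


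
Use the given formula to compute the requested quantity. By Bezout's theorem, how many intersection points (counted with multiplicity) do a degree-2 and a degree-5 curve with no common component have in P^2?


Bezout's theorem states the intersection count equals the product of degrees.
Intersection count = 2 * 5 = 10

10


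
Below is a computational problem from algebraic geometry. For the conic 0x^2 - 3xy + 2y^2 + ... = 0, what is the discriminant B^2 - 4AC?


The discriminant of a conic Ax^2 + Bxy + Cy^2 + ... = 0 is B^2 - 4AC.
B^2 = (-3)^2 = 9
4AC = 4*0*2 = 0
Discriminant = 9 + 0 = 9

9


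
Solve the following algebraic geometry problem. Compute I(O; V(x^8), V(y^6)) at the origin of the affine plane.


The intersection multiplicity of V(x^a) and V(y^b) at the origin is:
I(O; V(x^8), V(y^6)) = dim_k(k[x,y]/(x^8, y^6))
A basis for k[x,y]/(x^8, y^6) is the set of monomials x^i * y^j
where 0 <= i < 8 and 0 <= j < 6.
The number of such monomials is 8 * 6 = 48

48


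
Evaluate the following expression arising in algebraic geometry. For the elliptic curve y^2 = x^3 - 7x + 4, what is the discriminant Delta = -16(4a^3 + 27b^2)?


Compute each component:
4a^3 = 4*(-7)^3 = 4*(-343) = -1372
27b^2 = 27*4^2 = 27*16 = 432
4a^3 + 27b^2 = -1372 + 432 = -940
Delta = -16*(-940) = 15040

15040


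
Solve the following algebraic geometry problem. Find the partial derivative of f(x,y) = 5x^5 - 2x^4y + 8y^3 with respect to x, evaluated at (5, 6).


df/dx = 5*5*x^4 + 4*(-2)*x^3*y
At (5,6): 5*5*5^4 + 4*(-2)*5^3*6
= 15625 - 6000
= 9625

9625


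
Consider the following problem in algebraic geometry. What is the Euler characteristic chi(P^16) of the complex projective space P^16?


The complex projective space P^16 has one cell in each even real dimension 0, 2, ..., 32.
The cohomology groups are H^{2k}(P^16) = Z for k = 0,...,16, and 0 otherwise.
Euler characteristic = sum of Betti numbers = 1 per even-dimensional cohomology group.
chi(P^16) = 16 + 1 = 17

17


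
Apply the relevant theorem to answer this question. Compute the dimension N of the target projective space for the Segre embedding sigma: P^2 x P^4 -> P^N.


The Segre embedding maps P^m x P^n into P^N via
all products of coordinates from each factor.
N = (m+1)(n+1) - 1
N = (2+1)(4+1) - 1
N = 3*5 - 1
N = 15 - 1 = 14

14


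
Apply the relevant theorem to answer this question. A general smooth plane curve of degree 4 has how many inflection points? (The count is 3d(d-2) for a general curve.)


For a general smooth plane curve C of degree d, the inflection points are
the intersection of C with its Hessian curve, which has degree 3(d-2).
By Bezout, the total intersection number is d * 3(d-2) = 4 * 6 = 24.
For a general curve every flex is ordinary, so each contributes
multiplicity 1 to C·Hess(C), and the number of distinct inflection
points is 3d(d-2).
Inflection points = 3*4*(4-2) = 3*4*2 = 24

24


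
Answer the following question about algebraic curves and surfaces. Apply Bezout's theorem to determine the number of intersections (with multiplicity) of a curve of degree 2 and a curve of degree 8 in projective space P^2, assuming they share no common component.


Bezout's theorem states the intersection count equals the product of degrees.
Intersection count = 2 * 8 = 16

16


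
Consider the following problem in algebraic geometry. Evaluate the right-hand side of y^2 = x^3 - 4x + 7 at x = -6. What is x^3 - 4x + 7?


Compute x^3 - 4x + 7 at x = -6:
x^3 = (-6)^3 = -216
(-4)*x = (-4)*(-6) = 24
Sum: -216 + 24 + 7 = -185

-185


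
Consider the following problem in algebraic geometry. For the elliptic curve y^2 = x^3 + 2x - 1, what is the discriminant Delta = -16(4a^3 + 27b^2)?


Compute each component:
4a^3 = 4*2^3 = 4*8 = 32
27b^2 = 27*(-1)^2 = 27*1 = 27
4a^3 + 27b^2 = 32 + 27 = 59
Delta = -16*59 = -944

-944


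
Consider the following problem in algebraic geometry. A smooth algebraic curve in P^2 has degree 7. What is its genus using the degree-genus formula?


Using the genus formula for smooth plane curves:
g = (d-1)(d-2)/2
g = (7-1)(7-2)/2
g = 6*5/2
g = 30/2 = 15

15


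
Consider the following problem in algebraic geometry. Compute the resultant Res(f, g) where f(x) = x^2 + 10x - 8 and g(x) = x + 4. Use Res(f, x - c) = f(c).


For Res(f, x - c), we evaluate f at x = c.
f(-4) = (-4)^2 + 10*(-4) - 8
= 16 - 40 - 8
= -24 - 8 = -32
Res(f, g) = -32

-32


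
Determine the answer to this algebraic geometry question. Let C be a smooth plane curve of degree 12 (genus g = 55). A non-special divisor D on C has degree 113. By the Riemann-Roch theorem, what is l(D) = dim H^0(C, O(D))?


First, compute the genus of a smooth plane curve of degree 12:
g = (d-1)(d-2)/2 = (12-1)(12-2)/2 = 55
For a non-special divisor D (i.e., h^1(D) = 0), Riemann-Roch gives:
l(D) = deg(D) - g + 1
Since deg(D) = 113 >= 2g - 1 = 109, D is non-special.
l(D) = 113 - 55 + 1 = 59

59


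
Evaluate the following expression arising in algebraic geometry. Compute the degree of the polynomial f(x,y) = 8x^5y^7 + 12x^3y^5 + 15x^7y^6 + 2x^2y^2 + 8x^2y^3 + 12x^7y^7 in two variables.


Examine each term for its total degree (sum of exponents).
  Term '8x^5y^7' has total degree 5+7 = 12.
  Term '12x^3y^5' has total degree 3+5 = 8.
  Term '15x^7y^6' has total degree 7+6 = 13.
  Term '2x^2y^2' has total degree 2+2 = 4.
  Term '8x^2y^3' has total degree 2+3 = 5.
  Term '12x^7y^7' has total degree 7+7 = 14.
The maximum total degree among all terms is 14.

14


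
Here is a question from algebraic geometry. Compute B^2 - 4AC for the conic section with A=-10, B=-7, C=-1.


The discriminant of a conic Ax^2 + Bxy + Cy^2 + ... = 0 is B^2 - 4AC.
B^2 = (-7)^2 = 49
4AC = 4*(-10)*(-1) = 40
Discriminant = 49 - 40 = 9

9


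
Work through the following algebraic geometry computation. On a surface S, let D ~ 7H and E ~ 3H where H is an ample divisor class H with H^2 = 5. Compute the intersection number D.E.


Using bilinearity of the intersection pairing on a surface S:
(aH).(bH) = ab * (H.H)
We have H^2 = 5.
D.E = (7H).(3H) = 7*3*5
= 21*5
= 105

105


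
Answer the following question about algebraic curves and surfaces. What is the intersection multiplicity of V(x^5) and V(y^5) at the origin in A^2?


The intersection multiplicity of V(x^a) and V(y^b) at the origin is:
I(O; V(x^5), V(y^5)) = dim_k(k[x,y]/(x^5, y^5))
A basis for k[x,y]/(x^5, y^5) is the set of monomials x^i * y^j
where 0 <= i < 5 and 0 <= j < 5.
The number of such monomials is 5 * 5 = 25

25


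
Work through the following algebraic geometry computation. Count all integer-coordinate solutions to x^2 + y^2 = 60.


Systematically check integer values of x where x^2 <= 60.
For each valid x, check if 60 - x^2 is a perfect square.
Total integer solutions found: 0

0


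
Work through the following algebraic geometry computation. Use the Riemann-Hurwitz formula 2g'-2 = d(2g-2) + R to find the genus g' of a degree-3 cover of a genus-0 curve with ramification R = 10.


Riemann-Hurwitz formula: 2g' - 2 = d(2g - 2) + R
Given: d = 3, g = 0, R = 10
2g' - 2 = 3*(2*0 - 2) + 10
2g' - 2 = 3*(-2) + 10
2g' - 2 = -6 + 10 = 4
2g' = 6
g' = 3

3


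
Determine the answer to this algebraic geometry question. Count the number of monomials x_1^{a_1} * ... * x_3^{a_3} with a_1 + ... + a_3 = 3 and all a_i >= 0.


The number of degree-3 monomials in 3 variables is C(d+n-1, n-1).
= C(3+3-1, 3-1) = C(5, 2)
= 10

10


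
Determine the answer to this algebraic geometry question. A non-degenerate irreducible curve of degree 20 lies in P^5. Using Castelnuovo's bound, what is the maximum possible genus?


Castelnuovo's bound: write d - 1 = m(r-1) + epsilon with 0 <= epsilon < r-1.
d - 1 = 20 - 1 = 19
r - 1 = 5 - 1 = 4
19 = 4*4 + 3, so m = 4, epsilon = 3
pi(d, r) = m(m-1)(r-1)/2 + m*epsilon
= 4*3*4/2 + 4*3
= 48/2 + 12
= 24 + 12 = 36

36


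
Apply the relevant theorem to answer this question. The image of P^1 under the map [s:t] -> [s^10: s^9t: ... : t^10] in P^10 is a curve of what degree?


The rational normal curve in P^10 is the image of P^1 under the 10-uple Veronese.
A general hyperplane in P^10 pulls back to a degree-10 form on P^1, which has 10 zeros,
so the curve meets a general hyperplane in 10 points. Degree = 10.

10


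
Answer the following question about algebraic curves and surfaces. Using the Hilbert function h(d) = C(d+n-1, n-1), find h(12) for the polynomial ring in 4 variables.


The Hilbert function for the polynomial ring in 4 variables is:
h(d) = C(d+n-1, n-1)
h(12) = C(12+4-1, 4-1) = C(15, 3)
= 15! / (3! * 12!)
= 455

455


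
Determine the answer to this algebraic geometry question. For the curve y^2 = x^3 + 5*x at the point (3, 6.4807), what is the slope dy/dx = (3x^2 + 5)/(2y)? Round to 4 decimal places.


Using implicit differentiation of y^2 = x^3 + 5*x:
2y * dy/dx = 3x^2 + 5
dy/dx = (3x^2 + 5)/(2y)
Numerator: 3*3^2 + 5 = 32
Denominator: 2*6.4807 = 12.9614
dy/dx = 32/12.9614 = 2.4689

2.4689


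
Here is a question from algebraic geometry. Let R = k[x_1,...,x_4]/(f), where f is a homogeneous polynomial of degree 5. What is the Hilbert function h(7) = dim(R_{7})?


For R = k[x_1,...,x_n]/(f) with f homogeneous of degree e:
The Hilbert series is (1 - t^e)/(1 - t)^n.
So h(d) = C(d+n-1, n-1) - C(d-e+n-1, n-1) for d >= e.
With n=4, e=5, d=7:
C(7+4-1, 4-1) = C(10, 3) = 120
C(7-5+4-1, 4-1) = C(5, 3) = 10
h(7) = 120 - 10 = 110

110


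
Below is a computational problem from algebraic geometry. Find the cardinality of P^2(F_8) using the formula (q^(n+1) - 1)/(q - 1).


P^2(F_8) has (q^(n+1) - 1)/(q - 1) points.
= 8^2 + 8^1 + 8^0
= 64 + 8 + 1
= 73

73


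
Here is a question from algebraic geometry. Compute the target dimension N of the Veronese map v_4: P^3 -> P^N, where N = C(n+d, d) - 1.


The Veronese embedding v_d: P^n -> P^N maps each point to all
degree-d monomials in n+1 homogeneous coordinates.
N = C(n+d, d) - 1
N = C(3+4, 4) - 1
N = C(7, 4) - 1
C(7, 4) = 35
N = 35 - 1 = 34

34


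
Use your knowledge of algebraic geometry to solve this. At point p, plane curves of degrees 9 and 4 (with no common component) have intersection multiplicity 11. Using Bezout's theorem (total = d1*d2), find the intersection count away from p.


By Bezout's theorem, the total intersection number is d1 * d2.
Total = 9 * 4 = 36
Intersection multiplicity at p = 11
Remaining intersections = 36 - 11 = 25

25


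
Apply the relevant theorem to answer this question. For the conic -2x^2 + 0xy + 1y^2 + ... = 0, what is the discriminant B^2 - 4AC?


The discriminant of a conic Ax^2 + Bxy + Cy^2 + ... = 0 is B^2 - 4AC.
B^2 = 0^2 = 0
4AC = 4*(-2)*1 = -8
Discriminant = 0 + 8 = 8

8


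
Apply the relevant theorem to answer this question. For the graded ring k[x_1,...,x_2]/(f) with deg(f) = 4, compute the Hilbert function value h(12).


For R = k[x_1,...,x_n]/(f) with f homogeneous of degree e:
The Hilbert series is (1 - t^e)/(1 - t)^n.
So h(d) = C(d+n-1, n-1) - C(d-e+n-1, n-1) for d >= e.
With n=2, e=4, d=12:
C(12+2-1, 2-1) = C(13, 1) = 13
C(12-4+2-1, 2-1) = C(9, 1) = 9
h(12) = 13 - 9 = 4

4


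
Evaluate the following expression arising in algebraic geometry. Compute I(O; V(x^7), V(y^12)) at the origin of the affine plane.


The intersection multiplicity of V(x^a) and V(y^b) at the origin is:
I(O; V(x^7), V(y^12)) = dim_k(k[x,y]/(x^7, y^12))
A basis for k[x,y]/(x^7, y^12) is the set of monomials x^i * y^j
where 0 <= i < 7 and 0 <= j < 12.
The number of such monomials is 7 * 12 = 84

84


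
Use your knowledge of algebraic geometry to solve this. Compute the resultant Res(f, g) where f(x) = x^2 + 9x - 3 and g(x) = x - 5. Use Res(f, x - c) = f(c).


For Res(f, x - c), we evaluate f at x = c.
f(5) = 5^2 + 9*5 - 3
= 25 + 45 - 3
= 70 - 3 = 67
Res(f, g) = 67

67


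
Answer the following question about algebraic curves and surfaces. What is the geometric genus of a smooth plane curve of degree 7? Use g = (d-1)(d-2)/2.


Using the genus formula for smooth plane curves:
g = (d-1)(d-2)/2
g = (7-1)(7-2)/2
g = 6*5/2
g = 30/2 = 15

15


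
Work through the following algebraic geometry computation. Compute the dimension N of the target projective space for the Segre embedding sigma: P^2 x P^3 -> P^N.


The Segre embedding maps P^m x P^n into P^N via
all products of coordinates from each factor.
N = (m+1)(n+1) - 1
N = (2+1)(3+1) - 1
N = 3*4 - 1
N = 12 - 1 = 11

11


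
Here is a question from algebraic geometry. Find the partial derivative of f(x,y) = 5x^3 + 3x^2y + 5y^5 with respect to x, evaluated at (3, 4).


df/dx = 3*5*x^2 + 2*3*x^1*y
At (3,4): 3*5*3^2 + 2*3*3^1*4
= 135 + 72
= 207

207


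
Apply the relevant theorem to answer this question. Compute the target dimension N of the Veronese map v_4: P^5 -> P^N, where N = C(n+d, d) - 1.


The Veronese embedding v_d: P^n -> P^N maps each point to all
degree-d monomials in n+1 homogeneous coordinates.
N = C(n+d, d) - 1
N = C(5+4, 4) - 1
N = C(9, 4) - 1
C(9, 4) = 126
N = 126 - 1 = 125

125


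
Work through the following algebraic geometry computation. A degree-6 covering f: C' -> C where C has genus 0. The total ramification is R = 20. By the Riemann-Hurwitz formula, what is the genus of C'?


Riemann-Hurwitz formula: 2g' - 2 = d(2g - 2) + R
Given: d = 6, g = 0, R = 20
2g' - 2 = 6*(2*0 - 2) + 20
2g' - 2 = 6*(-2) + 20
2g' - 2 = -12 + 20 = 8
2g' = 10
g' = 5

5


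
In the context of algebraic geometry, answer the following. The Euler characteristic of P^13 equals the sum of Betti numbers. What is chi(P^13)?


The complex projective space P^13 has one cell in each even real dimension 0, 2, ..., 26.
The cohomology groups are H^{2k}(P^13) = Z for k = 0,...,13, and 0 otherwise.
Euler characteristic = sum of Betti numbers = 1 per even-dimensional cohomology group.
chi(P^13) = 13 + 1 = 14

14


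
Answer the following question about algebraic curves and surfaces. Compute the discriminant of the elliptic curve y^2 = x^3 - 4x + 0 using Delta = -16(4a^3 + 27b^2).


Compute each component:
4a^3 = 4*(-4)^3 = 4*(-64) = -256
27b^2 = 27*0^2 = 27*0 = 0
4a^3 + 27b^2 = -256 + 0 = -256
Delta = -16*(-256) = 4096

4096


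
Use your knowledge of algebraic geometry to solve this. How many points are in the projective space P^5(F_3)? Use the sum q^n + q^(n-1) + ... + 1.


P^5(F_3) has (q^(n+1) - 1)/(q - 1) points.
= 3^5 + 3^4 + 3^3 + 3^2 + 3^1 + 3^0
= 243 + 81 + 27 + 9 + 3 + 1
= 364

364


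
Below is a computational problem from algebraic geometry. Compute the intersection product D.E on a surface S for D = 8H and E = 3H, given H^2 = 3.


Using bilinearity of the intersection pairing on a surface S:
(aH).(bH) = ab * (H.H)
We have H^2 = 3.
D.E = (8H).(3H) = 8*3*3
= 24*3
= 72

72


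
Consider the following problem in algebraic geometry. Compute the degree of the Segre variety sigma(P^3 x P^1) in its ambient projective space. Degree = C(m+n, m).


The degree of the Segre variety P^3 x P^1 is C(m+n, m).
= C(4, 3)
= 4

4


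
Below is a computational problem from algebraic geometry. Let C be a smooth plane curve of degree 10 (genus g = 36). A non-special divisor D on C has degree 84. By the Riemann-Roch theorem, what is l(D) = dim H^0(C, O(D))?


First, compute the genus of a smooth plane curve of degree 10:
g = (d-1)(d-2)/2 = (10-1)(10-2)/2 = 36
For a non-special divisor D (i.e., h^1(D) = 0), Riemann-Roch gives:
l(D) = deg(D) - g + 1
Since deg(D) = 84 >= 2g - 1 = 71, D is non-special.
l(D) = 84 - 36 + 1 = 49

49


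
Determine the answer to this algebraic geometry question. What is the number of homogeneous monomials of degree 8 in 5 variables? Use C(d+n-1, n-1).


The number of degree-8 monomials in 5 variables is C(d+n-1, n-1).
= C(8+5-1, 5-1) = C(12, 4)
= 495

495


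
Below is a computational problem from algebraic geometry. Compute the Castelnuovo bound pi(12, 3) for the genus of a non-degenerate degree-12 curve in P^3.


Castelnuovo's bound: write d - 1 = m(r-1) + epsilon with 0 <= epsilon < r-1.
d - 1 = 12 - 1 = 11
r - 1 = 3 - 1 = 2
11 = 5*2 + 1, so m = 5, epsilon = 1
pi(d, r) = m(m-1)(r-1)/2 + m*epsilon
= 5*4*2/2 + 5*1
= 40/2 + 5
= 20 + 5 = 25

25


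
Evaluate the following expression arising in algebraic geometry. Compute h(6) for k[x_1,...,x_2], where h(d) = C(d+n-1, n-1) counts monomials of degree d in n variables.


The Hilbert function for the polynomial ring in 2 variables is:
h(d) = C(d+n-1, n-1)
h(6) = C(6+2-1, 2-1) = C(7, 1)
= 7! / (1! * 6!)
= 7

7


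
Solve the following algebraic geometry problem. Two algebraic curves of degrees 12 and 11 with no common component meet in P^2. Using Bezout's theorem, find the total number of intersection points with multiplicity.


Bezout's theorem states the intersection count equals the product of degrees.
Intersection count = 12 * 11 = 132

132


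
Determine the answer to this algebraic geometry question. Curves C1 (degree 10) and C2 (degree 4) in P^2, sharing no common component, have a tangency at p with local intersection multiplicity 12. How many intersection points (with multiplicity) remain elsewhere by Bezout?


By Bezout's theorem, the total intersection number is d1 * d2.
Total = 10 * 4 = 40
Intersection multiplicity at p = 12
Remaining intersections = 40 - 12 = 28

28


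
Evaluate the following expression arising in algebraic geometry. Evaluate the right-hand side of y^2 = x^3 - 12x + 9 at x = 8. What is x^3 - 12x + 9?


Compute x^3 - 12x + 9 at x = 8:
x^3 = 8^3 = 512
(-12)*x = (-12)*8 = -96
Sum: 512 - 96 + 9 = 425

425


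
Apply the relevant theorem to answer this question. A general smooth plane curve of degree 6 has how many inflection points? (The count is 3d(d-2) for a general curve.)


For a general smooth plane curve C of degree d, the inflection points are
the intersection of C with its Hessian curve, which has degree 3(d-2).
By Bezout, the total intersection number is d * 3(d-2) = 6 * 12 = 72.
For a general curve every flex is ordinary, so each contributes
multiplicity 1 to C·Hess(C), and the number of distinct inflection
points is 3d(d-2).
Inflection points = 3*6*(6-2) = 3*6*4 = 72

72


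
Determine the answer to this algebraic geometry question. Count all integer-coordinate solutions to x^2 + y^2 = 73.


Systematically check integer values of x where x^2 <= 73.
For each valid x, check if 73 - x^2 is a perfect square.
x=3: 73 - 9 = 64, sqrt = 8 (valid)
x=8: 73 - 64 = 9, sqrt = 3 (valid)
Total integer solutions found: 8

8


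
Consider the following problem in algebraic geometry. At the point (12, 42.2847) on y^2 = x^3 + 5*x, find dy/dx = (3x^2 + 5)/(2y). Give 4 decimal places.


Using implicit differentiation of y^2 = x^3 + 5*x:
2y * dy/dx = 3x^2 + 5
dy/dx = (3x^2 + 5)/(2y)
Numerator: 3*12^2 + 5 = 437
Denominator: 2*42.2847 = 84.5694
dy/dx = 437/84.5694 = 5.1674

5.1674


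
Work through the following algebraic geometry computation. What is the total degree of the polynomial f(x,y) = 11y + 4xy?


Examine each term for its total degree (sum of exponents).
  Term '11y' has total degree 0+1 = 1.
  Term '4xy' has total degree 1+1 = 2.
The maximum total degree among all terms is 2.

2


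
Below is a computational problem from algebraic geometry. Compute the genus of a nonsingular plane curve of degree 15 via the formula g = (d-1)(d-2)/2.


Using the genus formula for smooth plane curves:
g = (d-1)(d-2)/2
g = (15-1)(15-2)/2
g = 14*13/2
g = 182/2 = 91

91


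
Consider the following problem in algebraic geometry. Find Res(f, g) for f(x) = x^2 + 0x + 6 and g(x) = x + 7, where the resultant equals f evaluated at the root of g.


For Res(f, x - c), we evaluate f at x = c.
f(-7) = (-7)^2 + 0*(-7) + 6
= 49 + 0 + 6
= 49 + 6 = 55
Res(f, g) = 55

55


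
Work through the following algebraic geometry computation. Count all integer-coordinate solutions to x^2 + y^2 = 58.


Systematically check integer values of x where x^2 <= 58.
For each valid x, check if 58 - x^2 is a perfect square.
x=3: 58 - 9 = 49, sqrt = 7 (valid)
x=7: 58 - 49 = 9, sqrt = 3 (valid)
Total integer solutions found: 8

8


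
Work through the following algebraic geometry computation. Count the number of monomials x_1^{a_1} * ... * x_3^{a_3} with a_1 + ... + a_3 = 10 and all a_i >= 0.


The number of degree-10 monomials in 3 variables is C(d+n-1, n-1).
= C(10+3-1, 3-1) = C(12, 2)
= 66

66


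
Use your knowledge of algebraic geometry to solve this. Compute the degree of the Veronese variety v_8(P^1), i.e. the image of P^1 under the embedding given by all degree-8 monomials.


The Veronese variety v_8(P^1) has degree d^r.
d^r = 8^1 = 8

8


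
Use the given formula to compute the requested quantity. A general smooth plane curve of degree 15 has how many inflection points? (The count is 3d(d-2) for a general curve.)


For a general smooth plane curve C of degree d, the inflection points are
the intersection of C with its Hessian curve, which has degree 3(d-2).
By Bezout, the total intersection number is d * 3(d-2) = 15 * 39 = 585.
For a general curve every flex is ordinary, so each contributes
multiplicity 1 to C·Hess(C), and the number of distinct inflection
points is 3d(d-2).
Inflection points = 3*15*(15-2) = 3*15*13 = 585

585


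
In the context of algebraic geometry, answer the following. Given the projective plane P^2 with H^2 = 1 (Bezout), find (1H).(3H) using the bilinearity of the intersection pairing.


Using bilinearity of the intersection pairing on the projective plane P^2:
(aH).(bH) = ab * (H.H)
We have H^2 = 1 (Bezout).
D.E = (1H).(3H) = 1*3*1
= 3*1
= 3

3


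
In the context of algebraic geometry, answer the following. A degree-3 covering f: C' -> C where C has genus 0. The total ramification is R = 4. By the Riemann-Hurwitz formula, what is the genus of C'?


Riemann-Hurwitz formula: 2g' - 2 = d(2g - 2) + R
Given: d = 3, g = 0, R = 4
2g' - 2 = 3*(2*0 - 2) + 4
2g' - 2 = 3*(-2) + 4
2g' - 2 = -6 + 4 = -2
2g' = 0
g' = 0

0


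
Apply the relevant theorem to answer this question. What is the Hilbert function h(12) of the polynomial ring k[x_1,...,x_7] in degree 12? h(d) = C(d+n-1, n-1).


The Hilbert function for the polynomial ring in 7 variables is:
h(d) = C(d+n-1, n-1)
h(12) = C(12+7-1, 7-1) = C(18, 6)
= 18! / (6! * 12!)
= 18564

18564


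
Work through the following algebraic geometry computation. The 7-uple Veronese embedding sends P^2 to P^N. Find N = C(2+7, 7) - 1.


The Veronese embedding v_d: P^n -> P^N maps each point to all
degree-d monomials in n+1 homogeneous coordinates.
N = C(n+d, d) - 1
N = C(2+7, 7) - 1
N = C(9, 7) - 1
C(9, 7) = 36
N = 36 - 1 = 35

35


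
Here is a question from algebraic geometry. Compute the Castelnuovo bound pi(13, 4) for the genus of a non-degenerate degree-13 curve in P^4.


Castelnuovo's bound: write d - 1 = m(r-1) + epsilon with 0 <= epsilon < r-1.
d - 1 = 13 - 1 = 12
r - 1 = 4 - 1 = 3
12 = 4*3 + 0, so m = 4, epsilon = 0
pi(d, r) = m(m-1)(r-1)/2 + m*epsilon
= 4*3*3/2 + 4*0
= 36/2 + 0
= 18 + 0 = 18

18


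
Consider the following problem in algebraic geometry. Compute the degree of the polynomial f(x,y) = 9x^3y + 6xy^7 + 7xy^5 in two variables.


Examine each term for its total degree (sum of exponents).
  Term '9x^3y' has total degree 3+1 = 4.
  Term '6xy^7' has total degree 1+7 = 8.
  Term '7xy^5' has total degree 1+5 = 6.
The maximum total degree among all terms is 8.

8


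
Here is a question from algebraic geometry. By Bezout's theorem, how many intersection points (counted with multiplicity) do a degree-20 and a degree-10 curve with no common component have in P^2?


Bezout's theorem states the intersection count equals the product of degrees.
Intersection count = 20 * 10 = 200

200


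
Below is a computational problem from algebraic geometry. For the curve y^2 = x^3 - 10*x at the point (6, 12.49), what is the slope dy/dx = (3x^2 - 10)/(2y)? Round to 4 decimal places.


Using implicit differentiation of y^2 = x^3 - 10*x:
2y * dy/dx = 3x^2 - 10
dy/dx = (3x^2 - 10)/(2y)
Numerator: 3*6^2 - 10 = 98
Denominator: 2*12.49 = 24.98
dy/dx = 98/24.98 = 3.9231

3.9231


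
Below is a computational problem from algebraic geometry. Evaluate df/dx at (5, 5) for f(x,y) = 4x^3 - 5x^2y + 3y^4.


df/dx = 3*4*x^2 + 2*(-5)*x^1*y
At (5,5): 3*4*5^2 + 2*(-5)*5^1*5
= 300 - 250
= 50

50


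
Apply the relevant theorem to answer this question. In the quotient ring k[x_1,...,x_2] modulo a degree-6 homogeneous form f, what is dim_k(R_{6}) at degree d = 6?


For R = k[x_1,...,x_n]/(f) with f homogeneous of degree e:
The Hilbert series is (1 - t^e)/(1 - t)^n.
So h(d) = C(d+n-1, n-1) - C(d-e+n-1, n-1) for d >= e.
With n=2, e=6, d=6:
C(6+2-1, 2-1) = C(7, 1) = 7
C(6-6+2-1, 2-1) = C(1, 1) = 1
h(6) = 7 - 1 = 6

6


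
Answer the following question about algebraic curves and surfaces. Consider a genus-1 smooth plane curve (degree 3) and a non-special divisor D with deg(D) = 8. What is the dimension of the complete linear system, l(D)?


First, compute the genus of a smooth plane curve of degree 3:
g = (d-1)(d-2)/2 = (3-1)(3-2)/2 = 1
For a non-special divisor D (i.e., h^1(D) = 0), Riemann-Roch gives:
l(D) = deg(D) - g + 1
Since deg(D) = 8 >= 2g - 1 = 1, D is non-special.
l(D) = 8 - 1 + 1 = 8

8


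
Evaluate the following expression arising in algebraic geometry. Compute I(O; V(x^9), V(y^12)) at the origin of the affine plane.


The intersection multiplicity of V(x^a) and V(y^b) at the origin is:
I(O; V(x^9), V(y^12)) = dim_k(k[x,y]/(x^9, y^12))
A basis for k[x,y]/(x^9, y^12) is the set of monomials x^i * y^j
where 0 <= i < 9 and 0 <= j < 12.
The number of such monomials is 9 * 12 = 108

108


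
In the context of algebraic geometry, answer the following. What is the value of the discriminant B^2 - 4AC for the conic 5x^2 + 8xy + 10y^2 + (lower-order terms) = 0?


The discriminant of a conic Ax^2 + Bxy + Cy^2 + ... = 0 is B^2 - 4AC.
B^2 = 8^2 = 64
4AC = 4*5*10 = 200
Discriminant = 64 - 200 = -136

-136


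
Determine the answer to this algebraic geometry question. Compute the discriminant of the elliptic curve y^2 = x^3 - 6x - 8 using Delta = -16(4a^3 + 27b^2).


Compute each component:
4a^3 = 4*(-6)^3 = 4*(-216) = -864
27b^2 = 27*(-8)^2 = 27*64 = 1728
4a^3 + 27b^2 = -864 + 1728 = 864
Delta = -16*864 = -13824

-13824


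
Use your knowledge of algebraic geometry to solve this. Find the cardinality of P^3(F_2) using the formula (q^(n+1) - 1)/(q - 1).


P^3(F_2) has (q^(n+1) - 1)/(q - 1) points.
= 2^3 + 2^2 + 2^1 + 2^0
= 8 + 4 + 2 + 1
= 15

15


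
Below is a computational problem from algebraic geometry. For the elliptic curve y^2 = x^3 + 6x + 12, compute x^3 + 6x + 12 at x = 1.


Compute x^3 + 6x + 12 at x = 1:
x^3 = 1^3 = 1
6*x = 6*1 = 6
Sum: 1 + 6 + 12 = 19

19
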